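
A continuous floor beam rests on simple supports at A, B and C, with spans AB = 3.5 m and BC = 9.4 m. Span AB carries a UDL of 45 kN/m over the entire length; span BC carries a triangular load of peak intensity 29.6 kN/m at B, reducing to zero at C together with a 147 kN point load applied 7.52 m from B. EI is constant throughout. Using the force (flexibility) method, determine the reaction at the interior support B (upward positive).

Release continuity at B by inserting a hinge; the redundant is the internal moment M_B. The primary structure is two simply-supported spans AB and BC.
End slopes at the hinge B, treating each span as simply supported:
  span AB: UDL 45: wL³/(24EI) = 80.39/EI
  span BC: triangular load, peak 29.6: w₀L³/(45EI) = 546.3/EI
  span BC: point load 147 at a = 7.52: Pab(L + b)/(6LEI) = 415.6/EI
  relative rotation θ_0 = (80.39 + 962)/EI = 1042/EI
A unit hogging moment at B produces rotation L₁/(3EI) + L₂/(3EI) = 4.3/EI.
Slope continuity at B: θ_0 = M_B·4.3/EI, so M_B = 1042/4.3 = 242.4 kN·m (hogging).
Span AB, ΣM about A with M_B applied at B: R_B^{AB}·3.5 = 275.6 + 242.4, so R_B^{AB} = 148 kN and R_A = 157.5 − 148 = 9.489 kN.
Span BC, ΣM about C: R_B^{BC}·9.4 = 1148 + 242.4, so R_B^{BC} = 147.9 kN and R_C = 286.1 − 147.9 = 138.2 kN.
R_B = 148 + 147.9 = 295.9 kN.

R_B = 295.9 kN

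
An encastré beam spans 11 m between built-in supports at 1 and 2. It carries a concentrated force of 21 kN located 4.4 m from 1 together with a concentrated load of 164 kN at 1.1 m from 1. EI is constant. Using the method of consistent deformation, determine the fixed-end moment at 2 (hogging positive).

Release both end moments; the primary structure is a simply-supported span 12 with redundants M_1 and M_2.
Simple-span end rotations at 1 and 2 under the given loads:
  at 1: point load 21 at a = 4.4: Pab(L + b)/(6LEI) = 162.6/EI
  at 2: point load 21 at a = 4.4: Pab(L + a)/(6LEI) = 142.3/EI
  at 1: point load 164 at a = 1.1: Pab(L + b)/(6LEI) = 565.6/EI
  at 2: point load 164 at a = 1.1: Pab(L + a)/(6LEI) = 327.4/EI
  θ_10 = 728.2/EI,  θ_20 = 469.7/EI
Flexibility coefficients: a unit moment at one end gives L/(3EI) there and L/(6EI) at the far end, so f₁₁ = f₂₂ = 3.667/EI and f₁₂ = f₂₁ = 1.833/EI.
Compatibility — zero rotation at each built-in end:
  3.667 M_1 + 1.833 M_2 = 728.2
  1.833 M_1 + 3.667 M_2 = 469.7
Solving the pair gives M_1 = 179.4 kN·m and M_2 = 38.41 kN·m (hogging).

M_2 = 38.41 kN·m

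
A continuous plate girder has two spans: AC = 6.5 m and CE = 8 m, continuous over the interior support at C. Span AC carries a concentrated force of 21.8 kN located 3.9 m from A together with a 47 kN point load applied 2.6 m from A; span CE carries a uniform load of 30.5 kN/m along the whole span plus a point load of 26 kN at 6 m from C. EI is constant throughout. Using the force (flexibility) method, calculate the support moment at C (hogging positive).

Take M_C as the redundant. Released structure: two simple spans AC and CE with a hinge at C.
Rotations at C on the released spans (each span's end-slope, ×1/EI):
  span AC: point load 21.8 at a = 3.9: Pab(L + a)/(6LEI) = 58.95/EI
  span AC: point load 47 at a = 2.6: Pab(L + a)/(6LEI) = 111.2/EI
  span CE: UDL 30.5: wL³/(24EI) = 650.7/EI
  span CE: point load 26 at a = 6: Pab(L + b)/(6LEI) = 65/EI
  relative rotation θ_0 = (170.1 + 715.7)/EI = 885.8/EI
A unit hogging moment at C produces rotation L₁/(3EI) + L₂/(3EI) = 4.833/EI.
Compatibility: M_C·(L₁+L₂)/(3EI) = θ_0, giving M_C = 183.3 kN·m (hogging).

M_C = 183.3 kN·m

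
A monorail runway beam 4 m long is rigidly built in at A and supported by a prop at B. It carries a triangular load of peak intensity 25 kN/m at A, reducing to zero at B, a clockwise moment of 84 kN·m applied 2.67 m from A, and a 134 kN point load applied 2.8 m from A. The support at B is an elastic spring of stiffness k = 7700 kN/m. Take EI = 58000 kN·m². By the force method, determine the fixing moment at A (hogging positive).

M_A = 190.3 kN·m

Choose R_B as the redundant. The primary structure is the cantilever fixed at A.
Free-end deflection of the primary structure under the applied loading (downward +):
  triangular load, peak 25 at the fixed end: w₀L⁴/(30EI) = 213.3/EI
  clockwise couple 84 at a = 2.67: M₀a(2L − a)/(2EI) = 597.7/EI
  point load 134 at a = 2.8: Pa²(3L − a)/(6EI) = 1611/EI
  δ_0 = 2422/EI
Tip deflection under a unit load at B: L³/(3EI) = 21.33/EI.
With EI = 58000 kN·m²: δ_0 = 0.041757 m and δ_{BB} = 0.000368 m/kN.
Compatibility — the spring shortens by R_B/k under the reaction it provides: δ_0 − R_B·δ_{BB} = R_B/k. With 1/k = 0.00013 m/kN, R_B = δ_0 / (δ_{BB} + 1/k) = 0.041757 / (0.000368 + 0.00013) = 83.9 kN.
Moment equilibrium about A: M_A = Σ(load moments about A) − R_B·L = 525.9 − 83.9×4 = 190.3 kN·m.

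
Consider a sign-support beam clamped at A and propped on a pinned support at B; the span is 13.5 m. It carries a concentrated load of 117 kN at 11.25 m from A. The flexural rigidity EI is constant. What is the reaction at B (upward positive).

Take the reaction at B as the redundant and release it; the primary structure is a cantilever fixed at A.
Downward deflection at the released point B due to the loads:
  point load 117 at a = 11.25: Pa²(3L − a)/(6EI) = 72188/EI
Flexibility coefficient — unit upward force at B: δ_{BB} = L³/(3EI) = 820.1/EI.
Compatibility at B: δ_0 − R_B·δ_{BB} = 0, so R_B = 72188/820.1 = 88.02 kN.

R_B = 88.02 kN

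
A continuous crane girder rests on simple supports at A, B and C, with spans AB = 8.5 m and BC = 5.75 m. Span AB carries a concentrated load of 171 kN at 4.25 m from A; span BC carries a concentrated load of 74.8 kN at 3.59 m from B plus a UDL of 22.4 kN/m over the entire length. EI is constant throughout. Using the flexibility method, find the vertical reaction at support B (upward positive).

Insert a hinge at B; M_B is the redundant, and each span becomes simply supported.
Discontinuity in slope at B on the released structure — sum the simple-span end rotations:
  span AB: point load 171 at a = 4.25: Pab(L + a)/(6LEI) = 772.2/EI
  span BC: point load 74.8 at a = 3.59: Pab(L + b)/(6LEI) = 133/EI
  span BC: UDL 22.4: wL³/(24EI) = 177.4/EI
  relative rotation θ_0 = (772.2 + 310.4)/EI = 1083/EI
A unit hogging moment at B produces rotation L₁/(3EI) + L₂/(3EI) = 4.75/EI.
Slope continuity at B: θ_0 = M_B·4.75/EI, so M_B = 1083/4.75 = 227.9 kN·m (hogging).
Span AB, ΣM about A with M_B applied at B: R_B^{AB}·8.5 = 726.8 + 227.9, so R_B^{AB} = 112.3 kN and R_A = 171 − 112.3 = 58.69 kN.
Span BC, ΣM about C: R_B^{BC}·5.75 = 531.9 + 227.9, so R_B^{BC} = 132.1 kN and R_C = 203.6 − 132.1 = 71.46 kN.
R_B = 112.3 + 132.1 = 244.4 kN.

R_B = 244.4 kN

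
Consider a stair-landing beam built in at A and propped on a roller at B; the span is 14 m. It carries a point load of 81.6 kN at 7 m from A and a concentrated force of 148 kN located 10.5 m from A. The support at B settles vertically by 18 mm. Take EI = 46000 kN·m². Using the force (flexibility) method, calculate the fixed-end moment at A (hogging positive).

M_A = 469.7 kN·m

Remove the prop at B; the released (primary) structure is a cantilever built in at A.
Downward deflection at the released point B due to the loads:
  point load 81.6 at a = 7: Pa²(3L − a)/(6EI) = 23324/EI
  point load 148 at a = 10.5: Pa²(3L − a)/(6EI) = 85664/EI
  δ_0 = 108988/EI
Tip deflection under a unit load at B: L³/(3EI) = 914.7/EI.
With EI = 46000 kN·m²: δ_0 = 2.3693 m and δ_{BB} = 0.019884 m/kN.
Compatibility — the beam at B must follow the support down by 0.018 m: δ_0 − R_B·δ_{BB} = 0.018, so R_B = (2.3693 − 0.018)/0.019884 = 118.3 kN.
Moment equilibrium about A: M_A = Σ(load moments about A) − R_B·L = 2125 − 118.3×14 = 469.7 kN·m.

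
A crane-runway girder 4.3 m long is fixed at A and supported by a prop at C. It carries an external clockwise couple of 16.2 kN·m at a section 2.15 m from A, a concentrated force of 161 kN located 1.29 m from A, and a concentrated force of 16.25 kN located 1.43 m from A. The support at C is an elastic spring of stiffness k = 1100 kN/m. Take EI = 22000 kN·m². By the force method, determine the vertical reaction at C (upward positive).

R_C = 14.93 kN

Choose R_C as the redundant. The primary structure is the cantilever fixed at A.
Downward deflection at the released point C due to the loads:
  clockwise couple 16.2 at a = 2.15: M₀a(2L − a)/(2EI) = 112.3/EI
  point load 161 at a = 1.29: Pa²(3L − a)/(6EI) = 518.4/EI
  point load 16.25 at a = 1.43: Pa²(3L − a)/(6EI) = 63.52/EI
  δ_0 = 694.3/EI
Tip deflection under a unit load at C: L³/(3EI) = 26.5/EI.
With EI = 22000 kN·m²: δ_0 = 0.031558 m and δ_{CC} = 0.001205 m/kN.
Compatibility — the spring shortens by R_C/k under the reaction it provides: δ_0 − R_C·δ_{CC} = R_C/k. With 1/k = 0.000909 m/kN, R_C = δ_0 / (δ_{CC} + 1/k) = 0.031558 / (0.001205 + 0.000909) = 14.93 kN.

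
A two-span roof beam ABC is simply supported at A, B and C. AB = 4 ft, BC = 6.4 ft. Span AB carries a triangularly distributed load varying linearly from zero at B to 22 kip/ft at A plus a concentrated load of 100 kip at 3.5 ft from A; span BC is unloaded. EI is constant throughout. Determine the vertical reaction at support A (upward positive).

Take M_B as the redundant. Released structure: two simple spans AB and BC with a hinge at B.
Rotations at B on the released spans (each span's end-slope, ×1/EI):
  span AB: triangular load, peak 22: 7w₀L³/(360EI) = 27.38/EI
  span AB: point load 100 at a = 3.5: Pab(L + a)/(6LEI) = 54.69/EI
  relative rotation θ_0 = (82.07 + 0)/EI = 82.07/EI
A unit hogging moment at B produces rotation L₁/(3EI) + L₂/(3EI) = 3.467/EI.
Slope continuity at B: θ_0 = M_B·3.467/EI, so M_B = 82.07/3.467 = 23.67 kip·ft (hogging).
Span AB, ΣM about A with M_B applied at B: R_B^{AB}·4 = 408.7 + 23.67, so R_B^{AB} = 108.1 kip and R_A = 144 − 108.1 = 35.92 kip.

R_A = 35.92 kip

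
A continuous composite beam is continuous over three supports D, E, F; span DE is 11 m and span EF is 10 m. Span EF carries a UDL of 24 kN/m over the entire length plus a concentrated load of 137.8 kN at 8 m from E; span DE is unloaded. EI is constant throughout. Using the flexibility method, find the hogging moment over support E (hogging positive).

M_E = 205.9 kN·m

Insert a hinge at E; M_E is the redundant, and each span becomes simply supported.
End slopes at the hinge E, treating each span as simply supported:
  span EF: UDL 24: wL³/(24EI) = 1000/EI
  span EF: point load 137.8 at a = 8: Pab(L + b)/(6LEI) = 441/EI
  relative rotation θ_0 = (0 + 1441)/EI = 1441/EI
A unit hogging moment at E produces rotation L₁/(3EI) + L₂/(3EI) = 7/EI.
Slope continuity at E: θ_0 = M_E·7/EI, so M_E = 1441/7 = 205.9 kN·m (hogging).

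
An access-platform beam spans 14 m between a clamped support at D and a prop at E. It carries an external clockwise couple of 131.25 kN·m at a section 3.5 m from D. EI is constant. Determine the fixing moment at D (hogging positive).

M_D = 45.12 kN·m

Remove the prop at E; the released (primary) structure is a cantilever built in at D.
Downward deflection at the released point E due to the loads:
  clockwise couple 131.25 at a = 3.5: M₀a(2L − a)/(2EI) = 5627/EI
Flexibility coefficient — unit upward force at E: δ_{EE} = L³/(3EI) = 914.7/EI.
Compatibility at E: δ_0 − R_E·δ_{EE} = 0, so R_E = 5627/914.7 = 6.152 kN.
Moment equilibrium about D: M_D = Σ(load moments about D) − R_E·L = 131.2 − 6.152×14 = 45.12 kN·m.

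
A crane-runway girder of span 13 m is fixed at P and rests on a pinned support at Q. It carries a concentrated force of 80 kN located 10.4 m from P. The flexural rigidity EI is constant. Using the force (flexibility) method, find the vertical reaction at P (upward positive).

Release the roller at Q. Primary structure: cantilever fixed at P.
Primary-structure tip deflection at Q by superposition:
  point load 80 at a = 10.4: Pa²(3L − a)/(6EI) = 41245/EI
Flexibility coefficient — unit upward force at Q: δ_{QQ} = L³/(3EI) = 732.3/EI.
The prop prevents deflection at Q: R_Q = δ_0/δ_{QQ} = 41245/732.3 = 56.32 kN.
Vertical equilibrium: R_P = ΣP − R_Q = 80 − 56.32 = 23.68 kN.

R_P = 23.68 kN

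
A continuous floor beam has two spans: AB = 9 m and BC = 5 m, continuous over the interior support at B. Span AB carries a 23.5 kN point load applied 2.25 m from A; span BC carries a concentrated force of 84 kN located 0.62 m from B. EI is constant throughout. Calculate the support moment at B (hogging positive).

Insert a hinge at B; M_B is the redundant, and each span becomes simply supported.
End slopes at the hinge B, treating each span as simply supported:
  span AB: point load 23.5 at a = 2.25: Pab(L + a)/(6LEI) = 74.36/EI
  span BC: point load 84 at a = 0.62: Pab(L + b)/(6LEI) = 71.32/EI
  relative rotation θ_0 = (74.36 + 71.32)/EI = 145.7/EI
A unit hogging moment at B produces rotation L₁/(3EI) + L₂/(3EI) = 4.667/EI.
Slope continuity at B: θ_0 = M_B·4.667/EI, so M_B = 145.7/4.667 = 31.22 kN·m (hogging).

M_B = 31.22 kN·m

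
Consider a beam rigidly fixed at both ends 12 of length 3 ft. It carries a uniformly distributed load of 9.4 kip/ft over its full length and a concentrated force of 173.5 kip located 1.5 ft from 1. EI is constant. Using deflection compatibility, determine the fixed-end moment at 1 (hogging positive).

Release both end moments; the primary structure is a simply-supported span 12 with redundants M_1 and M_2.
On the primary (simply-supported) span, the end slopes from the loading are:
  at 1: UDL 9.4: wL³/(24EI) = 10.57/EI
  at 2: UDL 9.4: wL³/(24EI) = 10.57/EI
  at 1: point load 173.5 at a = 1.5: Pab(L + b)/(6LEI) = 97.59/EI
  at 2: point load 173.5 at a = 1.5: Pab(L + a)/(6LEI) = 97.59/EI
  θ_10 = 108.2/EI,  θ_20 = 108.2/EI
Flexibility coefficients: a unit moment at one end gives L/(3EI) there and L/(6EI) at the far end, so f₁₁ = f₂₂ = 1/EI and f₁₂ = f₂₁ = 0.5/EI.
Compatibility — zero rotation at each built-in end:
  1 M_1 + 0.5 M_2 = 108.2
  0.5 M_1 + 1 M_2 = 108.2
Solving the pair gives M_1 = 72.11 kip·ft and M_2 = 72.11 kip·ft (hogging).

M_1 = 72.11 kip·ft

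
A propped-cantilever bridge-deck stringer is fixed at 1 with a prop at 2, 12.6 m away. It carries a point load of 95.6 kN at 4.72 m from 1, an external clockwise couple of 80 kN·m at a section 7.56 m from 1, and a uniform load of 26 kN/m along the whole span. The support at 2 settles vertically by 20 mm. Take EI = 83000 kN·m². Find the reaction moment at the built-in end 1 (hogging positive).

M_1 = 755.9 kN·m

Take the reaction at 2 as the redundant and release it; the primary structure is a cantilever fixed at 1.
Deflection at 2 on the released cantilever, summing each load's contribution:
  point load 95.6 at a = 4.72: Pa²(3L − a)/(6EI) = 11742/EI
  clockwise couple 80 at a = 7.56: M₀a(2L − a)/(2EI) = 5334/EI
  UDL 26: wL⁴/(8EI) = 81915/EI
  δ_0 = 98992/EI
Flexibility coefficient — unit upward force at 2: δ_{22} = L³/(3EI) = 666.8/EI.
With EI = 83000 kN·m²: δ_0 = 1.1927 m and δ_{22} = 0.008034 m/kN.
Compatibility — the beam at 2 must follow the support down by 0.02 m: δ_0 − R_2·δ_{22} = 0.02, so R_2 = (1.1927 − 0.02)/0.008034 = 146 kN.
Moment equilibrium about 1: M_1 = Σ(load moments about 1) − R_2·L = 2595 − 146×12.6 = 755.9 kN·m.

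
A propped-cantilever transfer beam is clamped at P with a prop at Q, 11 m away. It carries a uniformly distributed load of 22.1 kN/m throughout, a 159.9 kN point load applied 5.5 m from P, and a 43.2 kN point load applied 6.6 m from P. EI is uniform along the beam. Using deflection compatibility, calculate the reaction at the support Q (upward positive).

R_Q = 159.8 kN

Take the reaction at Q as the redundant and release it; the primary structure is a cantilever fixed at P.
Downward deflection at the released point Q due to the loads:
  UDL 22.1: wL⁴/(8EI) = 40446/EI
  point load 159.9 at a = 5.5: Pa²(3L − a)/(6EI) = 22169/EI
  point load 43.2 at a = 6.6: Pa²(3L − a)/(6EI) = 8280/EI
  δ_0 = 70895/EI
Tip deflection under a unit load at Q: L³/(3EI) = 443.7/EI.
The prop prevents deflection at Q: R_Q = δ_0/δ_{QQ} = 70895/443.7 = 159.8 kN.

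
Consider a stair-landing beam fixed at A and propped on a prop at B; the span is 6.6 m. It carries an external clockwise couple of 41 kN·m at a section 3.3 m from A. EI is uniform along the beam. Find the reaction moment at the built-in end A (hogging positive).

M_A = -5.125 kN·m

Take the reaction at B as the redundant and release it; the primary structure is a cantilever fixed at A.
Deflection at B on the released cantilever, summing each load's contribution:
  clockwise couple 41 at a = 3.3: M₀a(2L − a)/(2EI) = 669.7/EI
Flexibility coefficient — unit upward force at B: δ_{BB} = L³/(3EI) = 95.83/EI.
Compatibility at B: δ_0 − R_B·δ_{BB} = 0, so R_B = 669.7/95.83 = 6.989 kN.
Moment equilibrium about A: M_A = Σ(load moments about A) − R_B·L = 41 − 6.989×6.6 = -5.125 kN·m.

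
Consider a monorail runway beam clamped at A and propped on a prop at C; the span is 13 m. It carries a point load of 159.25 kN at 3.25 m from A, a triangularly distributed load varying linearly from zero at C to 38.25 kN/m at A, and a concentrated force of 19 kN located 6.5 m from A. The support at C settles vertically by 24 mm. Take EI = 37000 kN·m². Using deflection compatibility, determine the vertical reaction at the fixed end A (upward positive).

R_A = 358.7 kN

Choose R_C as the redundant. The primary structure is the cantilever fixed at A.
Primary-structure tip deflection at C by superposition:
  point load 159.25 at a = 3.25: Pa²(3L − a)/(6EI) = 10022/EI
  triangular load, peak 38.25 at the fixed end: w₀L⁴/(30EI) = 36415/EI
  point load 19 at a = 6.5: Pa²(3L − a)/(6EI) = 4348/EI
  δ_0 = 50786/EI
Flexibility coefficient — unit upward force at C: δ_{CC} = L³/(3EI) = 732.3/EI.
With EI = 37000 kN·m²: δ_0 = 1.3726 m and δ_{CC} = 0.019793 m/kN.
Compatibility — the beam at C must follow the support down by 0.024 m: δ_0 − R_C·δ_{CC} = 0.024, so R_C = (1.3726 − 0.024)/0.019793 = 68.14 kN.
Vertical equilibrium: R_A = ΣP − R_C = 426.9 − 68.14 = 358.7 kN.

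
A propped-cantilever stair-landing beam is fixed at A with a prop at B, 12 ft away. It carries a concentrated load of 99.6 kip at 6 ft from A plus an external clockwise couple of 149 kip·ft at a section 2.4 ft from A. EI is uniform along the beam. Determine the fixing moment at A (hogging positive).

M_A = 292.6 kip·ft

Choose R_B as the redundant. The primary structure is the cantilever fixed at A.
Primary-structure tip deflection at B by superposition:
  point load 99.6 at a = 6: Pa²(3L − a)/(6EI) = 17928/EI
  clockwise couple 149 at a = 2.4: M₀a(2L − a)/(2EI) = 3862/EI
  δ_0 = 21790/EI
Tip deflection under a unit load at B: L³/(3EI) = 576/EI.
The prop prevents deflection at B: R_B = δ_0/δ_{BB} = 21790/576 = 37.83 kip.
Moment equilibrium about A: M_A = Σ(load moments about A) − R_B·L = 746.6 − 37.83×12 = 292.6 kip·ft.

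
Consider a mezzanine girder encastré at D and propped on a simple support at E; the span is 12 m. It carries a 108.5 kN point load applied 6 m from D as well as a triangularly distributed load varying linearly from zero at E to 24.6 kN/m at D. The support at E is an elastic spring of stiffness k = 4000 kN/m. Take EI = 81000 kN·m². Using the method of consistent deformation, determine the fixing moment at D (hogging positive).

M_D = 506.1 kN·m

Choose R_E as the redundant. The primary structure is the cantilever fixed at D.
Free-end deflection of the primary structure under the applied loading (downward +):
  point load 108.5 at a = 6: Pa²(3L − a)/(6EI) = 19530/EI
  triangular load, peak 24.6 at the fixed end: w₀L⁴/(30EI) = 17004/EI
  δ_0 = 36534/EI
Flexibility coefficient — unit upward force at E: δ_{EE} = L³/(3EI) = 576/EI.
With EI = 81000 kN·m²: δ_0 = 0.45103 m and δ_{EE} = 0.007111 m/kN.
Compatibility — the spring shortens by R_E/k under the reaction it provides: δ_0 − R_E·δ_{EE} = R_E/k. With 1/k = 0.00025 m/kN, R_E = δ_0 / (δ_{EE} + 1/k) = 0.45103 / (0.007111 + 0.00025) = 61.27 kN.
Moment equilibrium about D: M_D = Σ(load moments about D) − R_E·L = 1241 − 61.27×12 = 506.1 kN·m.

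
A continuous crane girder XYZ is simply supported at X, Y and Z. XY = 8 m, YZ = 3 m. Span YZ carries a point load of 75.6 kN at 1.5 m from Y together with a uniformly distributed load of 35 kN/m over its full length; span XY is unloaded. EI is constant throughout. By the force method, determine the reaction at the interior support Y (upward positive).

Take M_Y as the redundant. Released structure: two simple spans XY and YZ with a hinge at Y.
Discontinuity in slope at Y on the released structure — sum the simple-span end rotations:
  span YZ: point load 75.6 at a = 1.5: Pab(L + b)/(6LEI) = 42.52/EI
  span YZ: UDL 35: wL³/(24EI) = 39.38/EI
  relative rotation θ_0 = (0 + 81.9)/EI = 81.9/EI
A unit hogging moment at Y produces rotation L₁/(3EI) + L₂/(3EI) = 3.667/EI.
Slope continuity at Y: θ_0 = M_Y·3.667/EI, so M_Y = 81.9/3.667 = 22.34 kN·m (hogging).
Span XY, ΣM about X with M_Y applied at Y: R_Y^{XY}·8 = 0 + 22.34, so R_Y^{XY} = 2.792 kN and R_X = 0 − 2.792 = -2.792 kN.
Span YZ, ΣM about Z: R_Y^{YZ}·3 = 270.9 + 22.34, so R_Y^{YZ} = 97.75 kN and R_Z = 180.6 − 97.75 = 82.85 kN.
R_Y = 2.792 + 97.75 = 100.5 kN.

R_Y = 100.5 kN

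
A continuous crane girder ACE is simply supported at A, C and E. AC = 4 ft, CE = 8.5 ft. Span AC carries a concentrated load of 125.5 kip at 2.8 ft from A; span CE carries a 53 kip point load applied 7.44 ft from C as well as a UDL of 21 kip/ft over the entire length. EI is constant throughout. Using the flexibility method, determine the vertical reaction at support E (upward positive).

Release continuity at C by inserting a hinge; the redundant is the internal moment M_C. The primary structure is two simply-supported spans AC and CE.
Rotations at C on the released spans (each span's end-slope, ×1/EI):
  span AC: point load 125.5 at a = 2.8: Pab(L + a)/(6LEI) = 119.5/EI
  span CE: point load 53 at a = 7.44: Pab(L + b)/(6LEI) = 78.35/EI
  span CE: UDL 21: wL³/(24EI) = 537.4/EI
  relative rotation θ_0 = (119.5 + 615.7)/EI = 735.2/EI
A unit hogging moment at C produces rotation L₁/(3EI) + L₂/(3EI) = 4.167/EI.
Slope continuity at C: θ_0 = M_C·4.167/EI, so M_C = 735.2/4.167 = 176.4 kip·ft (hogging).
Span CE, ΣM about E: R_C^{CE}·8.5 = 814.8 + 176.4, so R_C^{CE} = 116.6 kip and R_E = 231.5 − 116.6 = 114.9 kip.

R_E = 114.9 kip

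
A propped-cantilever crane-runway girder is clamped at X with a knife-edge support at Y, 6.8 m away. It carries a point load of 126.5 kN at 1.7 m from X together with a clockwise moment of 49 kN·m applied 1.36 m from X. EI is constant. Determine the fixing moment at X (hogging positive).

M_X = 163.7 kN·m

Release the roller at Y. Primary structure: cantilever fixed at X.
Primary-structure tip deflection at Y by superposition:
  point load 126.5 at a = 1.7: Pa²(3L − a)/(6EI) = 1139/EI
  clockwise couple 49 at a = 1.36: M₀a(2L − a)/(2EI) = 407.8/EI
  δ_0 = 1547/EI
Tip deflection under a unit load at Y: L³/(3EI) = 104.8/EI.
The prop prevents deflection at Y: R_Y = δ_0/δ_{YY} = 1547/104.8 = 14.76 kN.
Moment equilibrium about X: M_X = Σ(load moments about X) − R_Y·L = 264.1 − 14.76×6.8 = 163.7 kN·m.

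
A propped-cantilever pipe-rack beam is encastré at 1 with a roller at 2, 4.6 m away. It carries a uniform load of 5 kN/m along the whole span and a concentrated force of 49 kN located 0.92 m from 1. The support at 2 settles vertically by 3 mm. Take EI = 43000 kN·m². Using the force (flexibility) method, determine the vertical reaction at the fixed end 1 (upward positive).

R_1 = 64.61 kN

Take the reaction at 2 as the redundant and release it; the primary structure is a cantilever fixed at 1.
Primary-structure tip deflection at 2 by superposition:
  UDL 5: wL⁴/(8EI) = 279.8/EI
  point load 49 at a = 0.92: Pa²(3L − a)/(6EI) = 89.03/EI
  δ_0 = 368.9/EI
Tip deflection under a unit load at 2: L³/(3EI) = 32.45/EI.
With EI = 43000 kN·m²: δ_0 = 0.008578 m and δ_{22} = 0.000755 m/kN.
Compatibility — the beam at 2 must follow the support down by 0.003 m: δ_0 − R_2·δ_{22} = 0.003, so R_2 = (0.008578 − 0.003)/0.000755 = 7.393 kN.
Vertical equilibrium: R_1 = ΣP − R_2 = 72 − 7.393 = 64.61 kN.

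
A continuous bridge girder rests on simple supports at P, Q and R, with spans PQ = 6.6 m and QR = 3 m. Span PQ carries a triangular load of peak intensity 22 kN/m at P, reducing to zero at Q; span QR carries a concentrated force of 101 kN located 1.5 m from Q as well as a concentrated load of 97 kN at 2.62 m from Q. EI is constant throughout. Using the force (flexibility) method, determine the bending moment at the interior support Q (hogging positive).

M_Q = 61.85 kN·m

Take M_Q as the redundant. Released structure: two simple spans PQ and QR with a hinge at Q.
Rotations at Q on the released spans (each span's end-slope, ×1/EI):
  span PQ: triangular load, peak 22: 7w₀L³/(360EI) = 123/EI
  span QR: point load 101 at a = 1.5: Pab(L + b)/(6LEI) = 56.81/EI
  span QR: point load 97 at a = 2.62: Pab(L + b)/(6LEI) = 18.13/EI
  relative rotation θ_0 = (123 + 74.95)/EI = 197.9/EI
A unit hogging moment at Q produces rotation L₁/(3EI) + L₂/(3EI) = 3.2/EI.
Compatibility: M_Q·(L₁+L₂)/(3EI) = θ_0, giving M_Q = 61.85 kN·m (hogging).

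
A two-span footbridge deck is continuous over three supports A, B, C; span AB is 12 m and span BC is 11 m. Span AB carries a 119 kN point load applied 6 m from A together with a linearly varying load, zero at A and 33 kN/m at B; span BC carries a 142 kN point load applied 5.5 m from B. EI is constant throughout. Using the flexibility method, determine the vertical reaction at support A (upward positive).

Take M_B as the redundant. Released structure: two simple spans AB and BC with a hinge at B.
Rotations at B on the released spans (each span's end-slope, ×1/EI):
  span AB: point load 119 at a = 6: Pab(L + a)/(6LEI) = 1071/EI
  span AB: triangular load, peak 33: w₀L³/(45EI) = 1267/EI
  span BC: point load 142 at a = 5.5: Pab(L + b)/(6LEI) = 1074/EI
  relative rotation θ_0 = (2338 + 1074)/EI = 3412/EI
A unit hogging moment at B produces rotation L₁/(3EI) + L₂/(3EI) = 7.667/EI.
Slope continuity at B: θ_0 = M_B·7.667/EI, so M_B = 3412/7.667 = 445.1 kN·m (hogging).
Span AB, ΣM about A with M_B applied at B: R_B^{AB}·12 = 2298 + 445.1, so R_B^{AB} = 228.6 kN and R_A = 317 − 228.6 = 88.41 kN.

R_A = 88.41 kN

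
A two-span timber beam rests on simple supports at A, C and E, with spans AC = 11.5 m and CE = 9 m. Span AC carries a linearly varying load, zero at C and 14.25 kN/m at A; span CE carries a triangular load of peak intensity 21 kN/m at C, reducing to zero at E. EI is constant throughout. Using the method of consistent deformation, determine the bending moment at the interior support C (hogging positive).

Insert a hinge at C; M_C is the redundant, and each span becomes simply supported.
Discontinuity in slope at C on the released structure — sum the simple-span end rotations:
  span AC: triangular load, peak 14.25: 7w₀L³/(360EI) = 421.4/EI
  span CE: triangular load, peak 21: w₀L³/(45EI) = 340.2/EI
  relative rotation θ_0 = (421.4 + 340.2)/EI = 761.6/EI
A unit hogging moment at C produces rotation L₁/(3EI) + L₂/(3EI) = 6.833/EI.
Slope continuity at C: θ_0 = M_C·6.833/EI, so M_C = 761.6/6.833 = 111.5 kN·m (hogging).

M_C = 111.5 kN·m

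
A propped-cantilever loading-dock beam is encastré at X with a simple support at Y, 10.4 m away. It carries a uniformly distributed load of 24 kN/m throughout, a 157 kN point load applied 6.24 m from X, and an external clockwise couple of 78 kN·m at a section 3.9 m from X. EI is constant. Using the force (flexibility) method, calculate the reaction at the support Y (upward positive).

R_Y = 168.3 kN

Choose R_Y as the redundant. The primary structure is the cantilever fixed at X.
Deflection at Y on the released cantilever, summing each load's contribution:
  UDL 24: wL⁴/(8EI) = 35096/EI
  point load 157 at a = 6.24: Pa²(3L − a)/(6EI) = 25431/EI
  clockwise couple 78 at a = 3.9: M₀a(2L − a)/(2EI) = 2570/EI
  δ_0 = 63097/EI
Tip deflection under a unit load at Y: L³/(3EI) = 375/EI.
The prop prevents deflection at Y: R_Y = δ_0/δ_{YY} = 63097/375 = 168.3 kN.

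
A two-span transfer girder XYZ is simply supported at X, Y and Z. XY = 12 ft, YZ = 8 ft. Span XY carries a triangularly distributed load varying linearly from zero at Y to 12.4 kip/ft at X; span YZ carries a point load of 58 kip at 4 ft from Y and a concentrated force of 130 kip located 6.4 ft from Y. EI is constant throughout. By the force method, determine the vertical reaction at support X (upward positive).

Release continuity at Y by inserting a hinge; the redundant is the internal moment M_Y. The primary structure is two simply-supported spans XY and YZ.
End slopes at the hinge Y, treating each span as simply supported:
  span XY: triangular load, peak 12.4: 7w₀L³/(360EI) = 416.6/EI
  span YZ: point load 58 at a = 4: Pab(L + b)/(6LEI) = 232/EI
  span YZ: point load 130 at a = 6.4: Pab(L + b)/(6LEI) = 266.2/EI
  relative rotation θ_0 = (416.6 + 498.2)/EI = 914.9/EI
A unit hogging moment at Y produces rotation L₁/(3EI) + L₂/(3EI) = 6.667/EI.
Compatibility: M_Y·(L₁+L₂)/(3EI) = θ_0, giving M_Y = 137.2 kip·ft (hogging).
Span XY, ΣM about X with M_Y applied at Y: R_Y^{XY}·12 = 297.6 + 137.2, so R_Y^{XY} = 36.24 kip and R_X = 74.4 − 36.24 = 38.16 kip.

R_X = 38.16 kip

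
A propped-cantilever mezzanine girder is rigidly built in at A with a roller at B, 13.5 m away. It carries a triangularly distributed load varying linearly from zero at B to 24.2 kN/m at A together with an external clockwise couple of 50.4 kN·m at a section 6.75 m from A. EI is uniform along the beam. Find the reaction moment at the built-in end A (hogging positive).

Remove the prop at B; the released (primary) structure is a cantilever built in at A.
Downward deflection at the released point B due to the loads:
  triangular load, peak 24.2 at the fixed end: w₀L⁴/(30EI) = 26793/EI
  clockwise couple 50.4 at a = 6.75: M₀a(2L − a)/(2EI) = 3445/EI
  δ_0 = 30238/EI
Flexibility coefficient — unit upward force at B: δ_{BB} = L³/(3EI) = 820.1/EI.
The prop prevents deflection at B: R_B = δ_0/δ_{BB} = 30238/820.1 = 36.87 kN.
Moment equilibrium about A: M_A = Σ(load moments about A) − R_B·L = 785.5 − 36.87×13.5 = 287.7 kN·m.

M_A = 287.7 kN·m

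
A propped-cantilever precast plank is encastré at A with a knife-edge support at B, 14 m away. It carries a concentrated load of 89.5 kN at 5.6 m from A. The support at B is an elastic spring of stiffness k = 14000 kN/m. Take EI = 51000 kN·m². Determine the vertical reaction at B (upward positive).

Choose R_B as the redundant. The primary structure is the cantilever fixed at A.
Downward deflection at the released point B due to the loads:
  point load 89.5 at a = 5.6: Pa²(3L − a)/(6EI) = 17027/EI
Tip deflection under a unit load at B: L³/(3EI) = 914.7/EI.
With EI = 51000 kN·m²: δ_0 = 0.33387 m and δ_{BB} = 0.017935 m/kN.
Compatibility — the spring shortens by R_B/k under the reaction it provides: δ_0 − R_B·δ_{BB} = R_B/k. With 1/k = 0.000071 m/kN, R_B = δ_0 / (δ_{BB} + 1/k) = 0.33387 / (0.017935 + 0.000071) = 18.54 kN.

R_B = 18.54 kN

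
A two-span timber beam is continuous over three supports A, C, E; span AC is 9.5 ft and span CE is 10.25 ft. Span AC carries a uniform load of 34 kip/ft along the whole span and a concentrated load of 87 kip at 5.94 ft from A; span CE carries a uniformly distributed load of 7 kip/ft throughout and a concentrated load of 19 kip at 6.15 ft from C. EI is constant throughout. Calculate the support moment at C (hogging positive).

Insert a hinge at C; M_C is the redundant, and each span becomes simply supported.
End slopes at the hinge C, treating each span as simply supported:
  span AC: UDL 34: wL³/(24EI) = 1215/EI
  span AC: point load 87 at a = 5.94: Pab(L + a)/(6LEI) = 498.3/EI
  span CE: UDL 7: wL³/(24EI) = 314.1/EI
  span CE: point load 19 at a = 6.15: Pab(L + b)/(6LEI) = 111.8/EI
  relative rotation θ_0 = (1713 + 425.9)/EI = 2139/EI
A unit hogging moment at C produces rotation L₁/(3EI) + L₂/(3EI) = 6.583/EI.
Compatibility: M_C·(L₁+L₂)/(3EI) = θ_0, giving M_C = 324.9 kip·ft (hogging).

M_C = 324.9 kip·ft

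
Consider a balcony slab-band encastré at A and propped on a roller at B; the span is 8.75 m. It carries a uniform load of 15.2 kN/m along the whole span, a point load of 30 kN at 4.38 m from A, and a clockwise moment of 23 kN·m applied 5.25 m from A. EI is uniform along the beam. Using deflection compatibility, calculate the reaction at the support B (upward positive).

Remove the prop at B; the released (primary) structure is a cantilever built in at A.
Downward deflection at the released point B due to the loads:
  UDL 15.2: wL⁴/(8EI) = 11137/EI
  point load 30 at a = 4.38: Pa²(3L − a)/(6EI) = 2098/EI
  clockwise couple 23 at a = 5.25: M₀a(2L − a)/(2EI) = 739.6/EI
  δ_0 = 13975/EI
Tip deflection under a unit load at B: L³/(3EI) = 223.3/EI.
Compatibility at B: δ_0 − R_B·δ_{BB} = 0, so R_B = 13975/223.3 = 62.58 kN.

R_B = 62.58 kN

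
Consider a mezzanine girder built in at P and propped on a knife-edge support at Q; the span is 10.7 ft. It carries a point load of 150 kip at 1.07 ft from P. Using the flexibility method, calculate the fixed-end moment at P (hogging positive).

M_P = 137.2 kip·ft

Release the roller at Q. Primary structure: cantilever fixed at P.
Deflection at Q on the released cantilever, summing each load's contribution:
  point load 150 at a = 1.07: Pa²(3L − a)/(6EI) = 888.2/EI
Tip deflection under a unit load at Q: L³/(3EI) = 408.3/EI.
Compatibility at Q: δ_0 − R_Q·δ_{QQ} = 0, so R_Q = 888.2/408.3 = 2.175 kip.
Moment equilibrium about P: M_P = Σ(load moments about P) − R_Q·L = 160.5 − 2.175×10.7 = 137.2 kip·ft.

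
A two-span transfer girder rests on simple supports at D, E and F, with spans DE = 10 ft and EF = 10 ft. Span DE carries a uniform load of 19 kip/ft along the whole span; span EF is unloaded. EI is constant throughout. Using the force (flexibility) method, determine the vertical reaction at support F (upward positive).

R_F = -11.88 kip

Insert a hinge at E; M_E is the redundant, and each span becomes simply supported.
Discontinuity in slope at E on the released structure — sum the simple-span end rotations:
  span DE: UDL 19: wL³/(24EI) = 791.7/EI
  relative rotation θ_0 = (791.7 + 0)/EI = 791.7/EI
A unit hogging moment at E produces rotation L₁/(3EI) + L₂/(3EI) = 6.667/EI.
Slope continuity at E: θ_0 = M_E·6.667/EI, so M_E = 791.7/6.667 = 118.8 kip·ft (hogging).
Span EF, ΣM about F: R_E^{EF}·10 = 0 + 118.8, so R_E^{EF} = 11.88 kip and R_F = 0 − 11.88 = -11.88 kip.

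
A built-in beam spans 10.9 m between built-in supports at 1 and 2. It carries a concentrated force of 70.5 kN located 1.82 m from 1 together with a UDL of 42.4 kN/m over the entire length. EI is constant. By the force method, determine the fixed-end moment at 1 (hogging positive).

M_1 = 508.8 kN·m

Release both end moments; the primary structure is a simply-supported span 12 with redundants M_1 and M_2.
On the primary (simply-supported) span, the end slopes from the loading are:
  at 1: point load 70.5 at a = 1.82: Pab(L + b)/(6LEI) = 355.9/EI
  at 2: point load 70.5 at a = 1.82: Pab(L + a)/(6LEI) = 226.6/EI
  at 1: UDL 42.4: wL³/(24EI) = 2288/EI
  at 2: UDL 42.4: wL³/(24EI) = 2288/EI
  θ_10 = 2644/EI,  θ_20 = 2514/EI
Flexibility coefficients: a unit moment at one end gives L/(3EI) there and L/(6EI) at the far end, so f₁₁ = f₂₂ = 3.633/EI and f₁₂ = f₂₁ = 1.817/EI.
Compatibility — zero rotation at each built-in end:
  3.633 M_1 + 1.817 M_2 = 2644
  1.817 M_1 + 3.633 M_2 = 2514
Solving the pair gives M_1 = 508.8 kN·m and M_2 = 437.6 kN·m (hogging).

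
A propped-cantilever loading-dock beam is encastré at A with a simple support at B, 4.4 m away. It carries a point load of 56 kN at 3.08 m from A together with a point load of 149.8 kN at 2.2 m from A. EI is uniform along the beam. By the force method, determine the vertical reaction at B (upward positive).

Release the roller at B. Primary structure: cantilever fixed at A.
Primary-structure tip deflection at B by superposition:
  point load 56 at a = 3.08: Pa²(3L − a)/(6EI) = 896/EI
  point load 149.8 at a = 2.2: Pa²(3L − a)/(6EI) = 1329/EI
  δ_0 = 2225/EI
Tip deflection under a unit load at B: L³/(3EI) = 28.39/EI.
The prop prevents deflection at B: R_B = δ_0/δ_{BB} = 2225/28.39 = 78.37 kN.

R_B = 78.37 kN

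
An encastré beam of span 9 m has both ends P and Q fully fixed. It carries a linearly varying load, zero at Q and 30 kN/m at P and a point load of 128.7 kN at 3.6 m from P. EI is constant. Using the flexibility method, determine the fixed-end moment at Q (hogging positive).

Release both end moments; the primary structure is a simply-supported span PQ with redundants M_P and M_Q.
End rotations of the released simple span under the applied load (×1/EI):
  at P: triangular load, peak 30: w₀L³/(45EI) = 486/EI
  at Q: triangular load, peak 30: 7w₀L³/(360EI) = 425.2/EI
  at P: point load 128.7 at a = 3.6: Pab(L + b)/(6LEI) = 667.2/EI
  at Q: point load 128.7 at a = 3.6: Pab(L + a)/(6LEI) = 583.8/EI
  θ_P0 = 1153/EI,  θ_Q0 = 1009/EI
Flexibility coefficients: a unit moment at one end gives L/(3EI) there and L/(6EI) at the far end, so f₁₁ = f₂₂ = 3/EI and f₁₂ = f₂₁ = 1.5/EI.
Compatibility — zero rotation at each built-in end:
  3 M_P + 1.5 M_Q = 1153
  1.5 M_P + 3 M_Q = 1009
Solving the pair gives M_P = 288.3 kN·m and M_Q = 192.2 kN·m (hogging).

M_Q = 192.2 kN·m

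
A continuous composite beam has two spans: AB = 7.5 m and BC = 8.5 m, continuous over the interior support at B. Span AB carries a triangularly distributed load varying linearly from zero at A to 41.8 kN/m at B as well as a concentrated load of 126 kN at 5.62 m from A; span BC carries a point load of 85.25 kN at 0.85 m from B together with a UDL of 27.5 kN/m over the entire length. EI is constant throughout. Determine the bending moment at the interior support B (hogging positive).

Release continuity at B by inserting a hinge; the redundant is the internal moment M_B. The primary structure is two simply-supported spans AB and BC.
End slopes at the hinge B, treating each span as simply supported:
  span AB: triangular load, peak 41.8: w₀L³/(45EI) = 391.9/EI
  span AB: point load 126 at a = 5.62: Pab(L + a)/(6LEI) = 388.1/EI
  span BC: point load 85.25 at a = 0.85: Pab(L + b)/(6LEI) = 175.5/EI
  span BC: UDL 27.5: wL³/(24EI) = 703.7/EI
  relative rotation θ_0 = (780 + 879.2)/EI = 1659/EI
A unit hogging moment at B produces rotation L₁/(3EI) + L₂/(3EI) = 5.333/EI.
Slope continuity at B: θ_0 = M_B·5.333/EI, so M_B = 1659/5.333 = 311.1 kN·m (hogging).

M_B = 311.1 kN·m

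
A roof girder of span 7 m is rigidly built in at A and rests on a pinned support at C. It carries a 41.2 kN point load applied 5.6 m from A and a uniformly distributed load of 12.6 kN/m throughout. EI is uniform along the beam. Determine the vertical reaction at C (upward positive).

R_C = 62.08 kN

Release the roller at C. Primary structure: cantilever fixed at A.
Primary-structure tip deflection at C by superposition:
  point load 41.2 at a = 5.6: Pa²(3L − a)/(6EI) = 3316/EI
  UDL 12.6: wL⁴/(8EI) = 3782/EI
  δ_0 = 7098/EI
Tip deflection under a unit load at C: L³/(3EI) = 114.3/EI.
The prop prevents deflection at C: R_C = δ_0/δ_{CC} = 7098/114.3 = 62.08 kN.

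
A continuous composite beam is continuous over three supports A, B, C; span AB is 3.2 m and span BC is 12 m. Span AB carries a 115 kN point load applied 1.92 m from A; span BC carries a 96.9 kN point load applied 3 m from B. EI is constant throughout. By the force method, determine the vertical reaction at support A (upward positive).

Take M_B as the redundant. Released structure: two simple spans AB and BC with a hinge at B.
End slopes at the hinge B, treating each span as simply supported:
  span AB: point load 115 at a = 1.92: Pab(L + a)/(6LEI) = 75.37/EI
  span BC: point load 96.9 at a = 3: Pab(L + b)/(6LEI) = 763.1/EI
  relative rotation θ_0 = (75.37 + 763.1)/EI = 838.5/EI
A unit hogging moment at B produces rotation L₁/(3EI) + L₂/(3EI) = 5.067/EI.
Slope continuity at B: θ_0 = M_B·5.067/EI, so M_B = 838.5/5.067 = 165.5 kN·m (hogging).
Span AB, ΣM about A with M_B applied at B: R_B^{AB}·3.2 = 220.8 + 165.5, so R_B^{AB} = 120.7 kN and R_A = 115 − 120.7 = -5.714 kN.

R_A = -5.714 kN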